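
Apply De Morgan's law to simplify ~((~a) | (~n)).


De Morgan: the negation of a disjunction is the conjunction of the negations.
Distribute ~ across |, flipping it to &, and negate each literal.

a & n


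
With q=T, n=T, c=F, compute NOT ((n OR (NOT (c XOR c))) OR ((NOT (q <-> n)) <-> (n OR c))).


Substitute q=T, n=T, c=F:
c XOR c = F XOR F = F
NOT (c XOR c) = T
n OR (NOT (c XOR c)) = T OR T = T
q <-> n = T <-> T = T
NOT (q <-> n) = F
n OR c = T OR F = T
(NOT (q <-> n)) <-> (n OR c) = F <-> T = F
(n OR (NOT (c XOR c))) OR ((NOT (q <-> n)) <-> (n OR c)) = T OR F = T
NOT ((n OR (NOT (c XOR c))) OR ((NOT (q <-> n)) <-> (n OR c))) = F

F


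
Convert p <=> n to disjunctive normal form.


Step 1: p ↔ n is true exactly when both agree: (p ∧ n) ∨ (¬p ∧ ¬n).

(p & n) | ((~p) & (~n))


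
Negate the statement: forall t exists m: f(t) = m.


Negation flips each quantifier (∀↔∃) and negates the inner predicate.
¬(forall t exists m: φ) = exists t forall m: ¬φ.

exists t forall m: ~(f(t) = m)


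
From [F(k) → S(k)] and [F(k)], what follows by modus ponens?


Modus ponens: from (P → Q) and P, infer Q.
P = 'F(k)' is asserted, and P → Q holds, so Q follows.

S(k).


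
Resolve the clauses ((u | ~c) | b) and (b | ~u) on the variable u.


The clauses contain complementary literals u and ~u.
Resolution eliminates this pair and disjoins the remaining literals (merging duplicates).

(b | ~c)


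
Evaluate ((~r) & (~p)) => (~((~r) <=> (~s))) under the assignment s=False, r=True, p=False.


Substitute s=False, r=True, p=False:
~r = False
~p = True
(~r) & (~p) = False & True = False
~r = False
~s = True
(~r) <=> (~s) = False <=> True = False
~((~r) <=> (~s)) = True
((~r) & (~p)) => (~((~r) <=> (~s))) = False => True = True

True


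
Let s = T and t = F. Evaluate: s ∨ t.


Disjunction is false only when both operands are false.
Substitute: s=T, t=F.
T ∨ F evaluates to T.

T


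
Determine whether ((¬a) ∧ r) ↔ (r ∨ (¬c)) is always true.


Build the truth table over {a, c, r}:
a | c | r | φ
-------------
F | F | F | F
T | F | F | F
F | T | F | T
T | T | F | T
F | F | T | T
T | F | T | F
F | T | T | T
T | T | T | F
Counterexample at row 1: with a=F, c=F, r=F, the formula is F.

No, it is not a tautology.


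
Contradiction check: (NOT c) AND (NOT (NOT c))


Truth table over {c}:
c | φ
-----
F | F
T | F
Every row is false.

Yes, it is a contradiction.


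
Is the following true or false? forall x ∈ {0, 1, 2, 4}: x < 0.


Evaluate the predicate on each element: 0:False, 1:False, 2:False, 4:False.
Counterexample x = 0 fails the predicate.

False


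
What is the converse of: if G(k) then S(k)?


The converse of (P → Q) is (Q → P). It is not in general equivalent to the original.
Here P = 'G(k)' and Q = 'S(k)'.

If S(k), then G(k).


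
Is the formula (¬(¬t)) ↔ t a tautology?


Build the truth table over {t}:
t | φ
-----
F | T
T | T
Every row evaluates to true.

Yes, it is a tautology.


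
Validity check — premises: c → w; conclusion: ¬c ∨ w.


This matches the form of material implication: the conclusion follows in every model of the premises.

Valid.


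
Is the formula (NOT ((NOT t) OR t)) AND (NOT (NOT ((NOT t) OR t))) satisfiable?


Check all 2 assignments over {t}:
t | φ
-----
F | F
T | F
No assignment makes the formula true.

Unsatisfiable.


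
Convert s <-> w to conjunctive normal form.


Step 1: Rewrite s ↔ w as (s → w) ∧ (w → s).
Step 2: Rewrite each implication as a disjunction.

((NOT s) OR w) AND ((NOT w) OR s)


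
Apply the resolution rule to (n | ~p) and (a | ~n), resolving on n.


The clauses contain complementary literals n and ~n.
Resolution eliminates this pair and disjoins the remaining literals (merging duplicates).

(~p | a)


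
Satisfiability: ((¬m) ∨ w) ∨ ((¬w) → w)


Search for a satisfying assignment over {m, w}.
Try m=F, w=F: the formula evaluates to T.
A satisfying assignment exists.

Satisfiable.


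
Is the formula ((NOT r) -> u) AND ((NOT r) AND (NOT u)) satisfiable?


Check all 4 assignments over {r, u}:
r | u | φ
---------
F | F | F
T | F | F
F | T | F
T | T | F
No assignment makes the formula true.

Unsatisfiable.


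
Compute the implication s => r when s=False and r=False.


Implication is false only when antecedent is true and consequent is false.
Substitute: s=False, r=False.
False => False evaluates to True.

True


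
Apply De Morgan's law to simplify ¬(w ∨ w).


De Morgan: the negation of a disjunction is the conjunction of the negations.
Distribute ¬ across ∨, flipping it to ∧, and negate each literal.

(¬w) ∧ (¬w)


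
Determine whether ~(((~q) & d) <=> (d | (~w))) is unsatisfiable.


Truth table over {d, q, w}:
d | q | w | φ
-------------
False | False | False | True
True | False | False | False
False | True | False | True
True | True | False | True
False | False | True | False
True | False | True | False
False | True | True | False
True | True | True | True
Satisfying assignment at row 1: d=False, q=False, w=False gives True.

No, it is not a contradiction.


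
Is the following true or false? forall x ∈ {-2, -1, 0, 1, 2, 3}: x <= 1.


Evaluate the predicate on each element: -2:True, -1:True, 0:True, 1:True, 2:False, 3:False.
Counterexample x = 2 fails the predicate.

False


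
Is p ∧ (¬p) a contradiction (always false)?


Truth table over {p}:
p | φ
-----
F | F
T | F
Every row is false.

Yes, it is a contradiction.


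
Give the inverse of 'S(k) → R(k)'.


The inverse of (P → Q) is (¬P → ¬Q). It is equivalent to the converse, not to the original.
Here P = 'S(k)' and Q = 'R(k)'.

If not (S(k)), then not (R(k)).


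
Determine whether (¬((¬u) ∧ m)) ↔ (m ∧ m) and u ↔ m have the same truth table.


Compare truth tables:
m | u | φ | ψ
-------------
F | F | F | T
T | F | F | F
F | T | F | F
T | T | T | T
They differ at row 1 (m=F, u=F): φ=F but ψ=T.

No, they are not logically equivalent.


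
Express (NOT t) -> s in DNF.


Step 1: Rewrite (¬t) → s as ¬(¬t) ∨ s.
Step 2: Eliminate any double negations (¬¬X = X).

t OR s


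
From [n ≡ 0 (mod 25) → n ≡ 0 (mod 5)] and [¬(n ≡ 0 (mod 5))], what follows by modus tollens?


Modus tollens: from (P → Q) and ¬Q, infer ¬P.
Q = 'n ≡ 0 (mod 5)' is denied; since P → Q, P must also fail.

Not (n ≡ 0 (mod 25)).


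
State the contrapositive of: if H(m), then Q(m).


The contrapositive of (P → Q) is (¬Q → ¬P); it is logically equivalent to the original.
Here P = 'H(m)' and Q = 'Q(m)'.

If not (Q(m)), then not (H(m)).


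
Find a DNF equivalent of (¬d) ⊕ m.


Step 1: (¬d) ⊕ m is true exactly when they disagree: ((¬d) ∧ ¬m) ∨ (¬(¬d) ∧ m).
Step 2: Eliminate any double negations (¬¬X = X).

((¬d) ∧ (¬m)) ∨ (d ∧ m)


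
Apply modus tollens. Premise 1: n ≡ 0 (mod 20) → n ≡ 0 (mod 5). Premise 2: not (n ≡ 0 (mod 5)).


Modus tollens: from (P → Q) and ¬Q, infer ¬P.
Q = 'n ≡ 0 (mod 5)' is denied; since P → Q, P must also fail.

Not (n ≡ 0 (mod 20)).


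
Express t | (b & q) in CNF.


Step 1: Distribute ∨ over ∧: t ∨ (b ∧ q) = (t ∨ b) ∧ (t ∨ q).

(t | b) & (t | q)


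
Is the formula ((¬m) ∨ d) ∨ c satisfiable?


Search for a satisfying assignment over {c, d, m}.
Try c=F, d=F, m=F: the formula evaluates to T.
A satisfying assignment exists.

Satisfiable.


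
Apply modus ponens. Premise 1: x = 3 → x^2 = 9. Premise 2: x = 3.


Modus ponens: from (P → Q) and P, infer Q.
P = 'x = 3' is asserted, and P → Q holds, so Q follows.

x^2 = 9.


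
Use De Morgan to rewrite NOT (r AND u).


De Morgan: the negation of a conjunction is the disjunction of the negations.
Distribute NOT across AND, flipping it to OR, and negate each literal.

(NOT r) OR (NOT u)


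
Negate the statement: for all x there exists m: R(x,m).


Negation flips each quantifier (∀↔∃) and negates the inner predicate.
¬(for all x there exists m: φ) = there exists x for all m: ¬φ.

there exists x for all m: NOT(R(x,m))


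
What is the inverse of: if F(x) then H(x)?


The inverse of (P → Q) is (¬P → ¬Q). It is equivalent to the converse, not to the original.
Here P = 'F(x)' and Q = 'H(x)'.

If not (F(x)), then not (H(x)).


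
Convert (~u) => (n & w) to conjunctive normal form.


Step 1: Rewrite (¬u) → (n ∧ w) as ¬(¬u) ∨ (n ∧ w).
Step 2: Distribute ∨ over ∧.
Step 3: Eliminate any double negations (¬¬X = X).

(u | n) & (u | w)


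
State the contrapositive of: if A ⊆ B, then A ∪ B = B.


The contrapositive of (P → Q) is (¬Q → ¬P); it is logically equivalent to the original.
Here P = 'A ⊆ B' and Q = 'A ∪ B = B'.

If not (A ∪ B = B), then not (A ⊆ B).


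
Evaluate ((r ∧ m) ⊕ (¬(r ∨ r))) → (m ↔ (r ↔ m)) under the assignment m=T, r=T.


Substitute m=T, r=T:
r ∧ m = T ∧ T = T
r ∨ r = T ∨ T = T
¬(r ∨ r) = F
(r ∧ m) ⊕ (¬(r ∨ r)) = T ⊕ F = T
r ↔ m = T ↔ T = T
m ↔ (r ↔ m) = T ↔ T = T
((r ∧ m) ⊕ (¬(r ∨ r))) → (m ↔ (r ↔ m)) = T → T = T

T


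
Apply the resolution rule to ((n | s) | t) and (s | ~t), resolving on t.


The clauses contain complementary literals t and ~t.
Resolution eliminates this pair and disjoins the remaining literals (merging duplicates).

(s | n)


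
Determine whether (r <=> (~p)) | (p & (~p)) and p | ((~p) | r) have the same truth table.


Compare truth tables:
p | r | φ | ψ
-------------
False | False | False | True
True | False | True | True
False | True | True | True
True | True | False | True
They differ at row 1 (p=False, r=False): φ=False but ψ=True.

No, they are not logically equivalent.


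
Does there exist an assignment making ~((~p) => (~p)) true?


Check all 2 assignments over {p}:
p | φ
-----
False | False
True | False
No assignment makes the formula true.

Unsatisfiable.


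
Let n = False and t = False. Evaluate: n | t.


Disjunction is false only when both operands are false.
Substitute: n=False, t=False.
False | False evaluates to False.

False


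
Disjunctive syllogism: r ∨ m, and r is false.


Disjunctive syllogism: from (P ∨ Q) and ¬P, infer Q.
One disjunct, 'r', is ruled out; the other must hold.

m


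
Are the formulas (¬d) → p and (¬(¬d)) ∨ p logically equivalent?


Compare truth tables:
d | p | φ | ψ
-------------
F | F | F | F
T | F | T | T
F | T | T | T
T | T | T | T
The columns φ and ψ agree on every row.

Yes, they are logically equivalent.


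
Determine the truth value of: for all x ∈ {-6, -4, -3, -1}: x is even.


Evaluate the predicate on each element: -6:T, -4:T, -3:F, -1:F.
Counterexample x = -3 fails the predicate.

F


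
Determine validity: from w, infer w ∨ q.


This matches the form of disjunction introduction: the conclusion follows in every model of the premises.

Valid.


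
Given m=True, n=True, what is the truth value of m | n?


Disjunction is false only when both operands are false.
Substitute: m=True, n=True.
True | True evaluates to True.

True


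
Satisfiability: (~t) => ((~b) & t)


Search for a satisfying assignment over {b, t}.
Try b=False, t=True: the formula evaluates to True.
A satisfying assignment exists.

Satisfiable.


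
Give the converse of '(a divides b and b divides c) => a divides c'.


The converse of (P → Q) is (Q → P). It is not in general equivalent to the original.
Here P = '(a divides b and b divides c)' and Q = 'a divides c'.

If a divides c, then (a divides b and b divides c).


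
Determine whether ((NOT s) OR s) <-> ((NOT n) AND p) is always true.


Build the truth table over {n, p, s}:
n | p | s | φ
-------------
F | F | F | F
T | F | F | F
F | T | F | T
T | T | F | F
F | F | T | F
T | F | T | F
F | T | T | T
T | T | T | F
Counterexample at row 1: with n=F, p=F, s=F, the formula is F.

No, it is not a tautology.


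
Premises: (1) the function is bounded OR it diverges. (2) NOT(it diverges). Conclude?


Disjunctive syllogism: from (P ∨ Q) and ¬P, infer Q.
One disjunct, 'it diverges', is ruled out; the other must hold.

the function is bounded


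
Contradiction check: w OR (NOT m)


Truth table over {m, w}:
m | w | φ
---------
F | F | T
T | F | F
F | T | T
T | T | T
Satisfying assignment at row 1: m=F, w=F gives T.

No, it is not a contradiction.


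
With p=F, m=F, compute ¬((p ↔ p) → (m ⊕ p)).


Substitute p=F, m=F:
p ↔ p = F ↔ F = T
m ⊕ p = F ⊕ F = F
(p ↔ p) → (m ⊕ p) = T → F = F
¬((p ↔ p) → (m ⊕ p)) = T

T


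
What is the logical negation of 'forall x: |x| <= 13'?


¬(forall x: φ) = exists x: ¬φ, and ¬(exists x: φ) = forall x: ¬φ.
Apply to the universal statement.

exists x: ~(|x| <= 13)


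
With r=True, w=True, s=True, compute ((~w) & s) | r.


Substitute r=True, w=True, s=True:
~w = False
(~w) & s = False & True = False
((~w) & s) | r = False | True = True

True


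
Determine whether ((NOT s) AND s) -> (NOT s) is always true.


Build the truth table over {s}:
s | φ
-----
F | T
T | T
Every row evaluates to true.

Yes, it is a tautology.


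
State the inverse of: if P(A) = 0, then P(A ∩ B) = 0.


The inverse of (P → Q) is (¬P → ¬Q). It is equivalent to the converse, not to the original.
Here P = 'P(A) = 0' and Q = 'P(A ∩ B) = 0'.

If not (P(A) = 0), then not (P(A ∩ B) = 0).


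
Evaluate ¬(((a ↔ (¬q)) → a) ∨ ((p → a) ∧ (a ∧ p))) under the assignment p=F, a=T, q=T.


Substitute p=F, a=T, q=T:
¬q = F
a ↔ (¬q) = T ↔ F = F
(a ↔ (¬q)) → a = F → T = T
p → a = F → T = T
a ∧ p = T ∧ F = F
(p → a) ∧ (a ∧ p) = T ∧ F = F
((a ↔ (¬q)) → a) ∨ ((p → a) ∧ (a ∧ p)) = T ∨ F = T
¬(((a ↔ (¬q)) → a) ∨ ((p → a) ∧ (a ∧ p))) = F

F


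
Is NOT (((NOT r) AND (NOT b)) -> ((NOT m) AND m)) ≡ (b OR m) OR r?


Compare truth tables:
b | m | r | φ | ψ
-----------------
F | F | F | T | F
T | F | F | F | T
F | T | F | T | T
T | T | F | F | T
F | F | T | F | T
T | F | T | F | T
F | T | T | F | T
T | T | T | F | T
They differ at row 1 (b=F, m=F, r=F): φ=T but ψ=F.

No, they are not logically equivalent.


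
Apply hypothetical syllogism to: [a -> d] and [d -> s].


Hypothetical syllogism: from (P → Q) and (Q → R), infer (P → R).
Chain the two implications through the shared middle term 'd'.

a -> s


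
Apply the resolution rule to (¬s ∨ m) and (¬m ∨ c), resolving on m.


The clauses contain complementary literals m and ¬m.
Resolution eliminates this pair and disjoins the remaining literals (merging duplicates).

(¬s ∨ c)


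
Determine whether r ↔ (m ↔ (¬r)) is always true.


Build the truth table over {m, r}:
m | r | φ
---------
F | F | T
T | F | F
F | T | T
T | T | F
Counterexample at row 2: with m=T, r=F, the formula is F.

No, it is not a tautology.


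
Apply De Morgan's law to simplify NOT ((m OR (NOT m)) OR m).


De Morgan: the negation of a disjunction is the conjunction of the negations.
Distribute NOT across OR, flipping it to AND, and negate each literal.

((NOT m) AND m) AND (NOT m)


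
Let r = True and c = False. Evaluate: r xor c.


Exclusive or is true when exactly one operand is true.
Substitute: r=True, c=False.
True xor False evaluates to True.

True


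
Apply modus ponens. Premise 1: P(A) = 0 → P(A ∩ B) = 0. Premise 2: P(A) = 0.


Modus ponens: from (P → Q) and P, infer Q.
P = 'P(A) = 0' is asserted, and P → Q holds, so Q follows.

P(A ∩ B) = 0.


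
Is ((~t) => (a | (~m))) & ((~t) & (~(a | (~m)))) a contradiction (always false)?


Truth table over {a, m, t}:
a | m | t | φ
-------------
False | False | False | False
True | False | False | False
False | True | False | False
True | True | False | False
False | False | True | False
True | False | True | False
False | True | True | False
True | True | True | False
Every row is false.

Yes, it is a contradiction.


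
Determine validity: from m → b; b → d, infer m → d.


This matches the form of hypothetical syllogism: the conclusion follows in every model of the premises.

Valid.


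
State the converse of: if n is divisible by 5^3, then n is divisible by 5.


The converse of (P → Q) is (Q → P). It is not in general equivalent to the original.
Here P = 'n is divisible by 5^3' and Q = 'n is divisible by 5'.

If n is divisible by 5, then n is divisible by 5^3.


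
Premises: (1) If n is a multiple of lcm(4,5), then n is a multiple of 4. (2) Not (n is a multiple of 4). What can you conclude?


Modus tollens: from (P → Q) and ¬Q, infer ¬P.
Q = 'n is a multiple of 4' is denied; since P → Q, P must also fail.

Not (n is a multiple of lcm(4,5)).


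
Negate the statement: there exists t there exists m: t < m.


Negation flips each quantifier (∀↔∃) and negates the inner predicate.
¬(there exists t there exists m: φ) = for all t for all m: ¬φ.

for all t for all m: NOT(t < m)


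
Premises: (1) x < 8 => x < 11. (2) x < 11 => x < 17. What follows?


Hypothetical syllogism: from (P → Q) and (Q → R), infer (P → R).
Chain the two implications through the shared middle term 'x < 11'.

x < 8 => x < 17


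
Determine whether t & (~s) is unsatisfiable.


Truth table over {s, t}:
s | t | φ
---------
False | False | False
True | False | False
False | True | True
True | True | False
Satisfying assignment at row 3: s=False, t=True gives True.

No, it is not a contradiction.


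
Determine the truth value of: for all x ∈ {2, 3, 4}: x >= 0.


Evaluate the predicate on each element: 2:T, 3:T, 4:T.
Every element satisfies the predicate.

T


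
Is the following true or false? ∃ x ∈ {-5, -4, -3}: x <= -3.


Evaluate the predicate on each element: -5:T, -4:T, -3:T.
Witness x = -5 satisfies the predicate.

T


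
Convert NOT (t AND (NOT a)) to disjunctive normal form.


Step 1: Apply De Morgan: ¬(t ∧ (¬a)) = ¬t ∨ ¬(¬a).
Step 2: Eliminate any double negations (¬¬X = X).

(NOT t) OR a


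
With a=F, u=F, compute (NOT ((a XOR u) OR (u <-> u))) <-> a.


Substitute a=F, u=F:
a XOR u = F XOR F = F
u <-> u = F <-> F = T
(a XOR u) OR (u <-> u) = F OR T = T
NOT ((a XOR u) OR (u <-> u)) = F
(NOT ((a XOR u) OR (u <-> u))) <-> a = F <-> F = T

T


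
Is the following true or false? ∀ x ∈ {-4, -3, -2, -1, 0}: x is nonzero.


Evaluate the predicate on each element: -4:T, -3:T, -2:T, -1:T, 0:F.
Counterexample x = 0 fails the predicate.

F


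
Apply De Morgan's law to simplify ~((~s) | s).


De Morgan: the negation of a disjunction is the conjunction of the negations.
Distribute ~ across |, flipping it to &, and negate each literal.

s & (~s)


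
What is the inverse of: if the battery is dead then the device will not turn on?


The inverse of (P → Q) is (¬P → ¬Q). It is equivalent to the converse, not to the original.
Here P = 'the battery is dead' and Q = 'the device will not turn on'.

If not (the battery is dead), then not (the device will not turn on).


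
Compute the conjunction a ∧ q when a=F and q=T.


Conjunction is true only when both operands are true.
Substitute: a=F, q=T.
F ∧ T evaluates to F.

F


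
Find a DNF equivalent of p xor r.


Step 1: p ⊕ r is true exactly when they disagree: (p ∧ ¬r) ∨ (¬p ∧ r).

(p & (~r)) | ((~p) & r)


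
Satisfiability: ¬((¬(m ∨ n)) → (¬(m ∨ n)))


Check all 4 assignments over {m, n}:
m | n | φ
---------
F | F | F
T | F | F
F | T | F
T | T | F
No assignment makes the formula true.

Unsatisfiable.


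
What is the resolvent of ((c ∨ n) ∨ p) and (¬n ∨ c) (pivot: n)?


The clauses contain complementary literals n and ¬n.
Resolution eliminates this pair and disjoins the remaining literals (merging duplicates).

(c ∨ p)


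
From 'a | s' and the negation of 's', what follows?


Disjunctive syllogism: from (P ∨ Q) and ¬P, infer Q.
One disjunct, 's', is ruled out; the other must hold.

a


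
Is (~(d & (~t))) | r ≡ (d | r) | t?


Compare truth tables:
d | r | t | φ | ψ
-----------------
False | False | False | True | False
True | False | False | False | True
False | True | False | True | True
True | True | False | True | True
False | False | True | True | True
True | False | True | True | True
False | True | True | True | True
True | True | True | True | True
They differ at row 1 (d=False, r=False, t=False): φ=True but ψ=False.

No, they are not logically equivalent.


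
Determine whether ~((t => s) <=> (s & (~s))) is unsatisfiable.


Truth table over {s, t}:
s | t | φ
---------
False | False | True
True | False | True
False | True | False
True | True | True
Satisfying assignment at row 1: s=False, t=False gives True.

No, it is not a contradiction.


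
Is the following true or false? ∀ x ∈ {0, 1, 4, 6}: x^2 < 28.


Evaluate the predicate on each element: 0:T, 1:T, 4:T, 6:F.
Counterexample x = 6 fails the predicate.

F


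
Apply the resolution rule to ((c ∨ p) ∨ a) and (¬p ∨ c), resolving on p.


The clauses contain complementary literals p and ¬p.
Resolution eliminates this pair and disjoins the remaining literals (merging duplicates).

(c ∨ a)


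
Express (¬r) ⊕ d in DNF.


Step 1: (¬r) ⊕ d is true exactly when they disagree: ((¬r) ∧ ¬d) ∨ (¬(¬r) ∧ d).
Step 2: Eliminate any double negations (¬¬X = X).

((¬r) ∧ (¬d)) ∨ (r ∧ d)


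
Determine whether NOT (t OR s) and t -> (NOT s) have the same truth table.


Compare truth tables:
s | t | φ | ψ
-------------
F | F | T | T
T | F | F | T
F | T | F | T
T | T | F | F
They differ at row 2 (s=T, t=F): φ=F but ψ=T.

No, they are not logically equivalent.


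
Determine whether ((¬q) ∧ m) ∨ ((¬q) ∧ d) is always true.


Build the truth table over {d, m, q}:
d | m | q | φ
-------------
F | F | F | F
T | F | F | T
F | T | F | T
T | T | F | T
F | F | T | F
T | F | T | F
F | T | T | F
T | T | T | F
Counterexample at row 1: with d=F, m=F, q=F, the formula is F.

No, it is not a tautology.


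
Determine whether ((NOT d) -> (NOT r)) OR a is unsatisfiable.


Truth table over {a, d, r}:
a | d | r | φ
-------------
F | F | F | T
T | F | F | T
F | T | F | T
T | T | F | T
F | F | T | F
T | F | T | T
F | T | T | T
T | T | T | T
Satisfying assignment at row 1: a=F, d=F, r=F gives T.

No, it is not a contradiction.


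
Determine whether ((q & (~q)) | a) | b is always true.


Build the truth table over {a, b, q}:
a | b | q | φ
-------------
False | False | False | False
True | False | False | True
False | True | False | True
True | True | False | True
False | False | True | False
True | False | True | True
False | True | True | True
True | True | True | True
Counterexample at row 1: with a=False, b=False, q=False, the formula is False.

No, it is not a tautology.


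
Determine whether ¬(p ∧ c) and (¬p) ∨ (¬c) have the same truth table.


Compare truth tables:
c | p | φ | ψ
-------------
F | F | T | T
T | F | T | T
F | T | T | T
T | T | F | F
The columns φ and ψ agree on every row.

Yes, they are logically equivalent.


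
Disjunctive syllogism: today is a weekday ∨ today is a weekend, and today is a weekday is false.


Disjunctive syllogism: from (P ∨ Q) and ¬P, infer Q.
One disjunct, 'today is a weekday', is ruled out; the other must hold.

today is a weekend


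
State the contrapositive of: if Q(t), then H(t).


The contrapositive of (P → Q) is (¬Q → ¬P); it is logically equivalent to the original.
Here P = 'Q(t)' and Q = 'H(t)'.

If not (H(t)), then not (Q(t)).


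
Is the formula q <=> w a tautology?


Build the truth table over {q, w}:
q | w | φ
---------
False | False | True
True | False | False
False | True | False
True | True | True
Counterexample at row 2: with q=True, w=False, the formula is False.

No, it is not a tautology.


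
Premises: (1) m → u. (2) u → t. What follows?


Hypothetical syllogism: from (P → Q) and (Q → R), infer (P → R).
Chain the two implications through the shared middle term 'u'.

m → t


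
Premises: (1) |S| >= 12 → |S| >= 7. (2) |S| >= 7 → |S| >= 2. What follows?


Hypothetical syllogism: from (P → Q) and (Q → R), infer (P → R).
Chain the two implications through the shared middle term '|S| >= 7'.

|S| >= 12 → |S| >= 2


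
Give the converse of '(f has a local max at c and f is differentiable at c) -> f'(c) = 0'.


The converse of (P → Q) is (Q → P). It is not in general equivalent to the original.
Here P = '(f has a local max at c and f is differentiable at c)' and Q = 'f'(c) = 0'.

If f'(c) = 0, then (f has a local max at c and f is differentiable at c).


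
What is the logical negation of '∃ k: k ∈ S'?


¬(∀ x: φ) = ∃ x: ¬φ, and ¬(∃ x: φ) = ∀ x: ¬φ.
Apply to the existential statement.

∀ k: ¬(k ∈ S)


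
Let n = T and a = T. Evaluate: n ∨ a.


Disjunction is false only when both operands are false.
Substitute: n=T, a=T.
T ∨ T evaluates to T.

T


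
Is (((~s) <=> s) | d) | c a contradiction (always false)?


Truth table over {c, d, s}:
c | d | s | φ
-------------
False | False | False | False
True | False | False | True
False | True | False | True
True | True | False | True
False | False | True | False
True | False | True | True
False | True | True | True
True | True | True | True
Satisfying assignment at row 2: c=True, d=False, s=False gives True.

No, it is not a contradiction.


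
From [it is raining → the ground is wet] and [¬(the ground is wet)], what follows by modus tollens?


Modus tollens: from (P → Q) and ¬Q, infer ¬P.
Q = 'the ground is wet' is denied; since P → Q, P must also fail.

Not (it is raining).


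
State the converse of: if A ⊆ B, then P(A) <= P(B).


The converse of (P → Q) is (Q → P). It is not in general equivalent to the original.
Here P = 'A ⊆ B' and Q = 'P(A) <= P(B)'.

If P(A) <= P(B), then A ⊆ B.


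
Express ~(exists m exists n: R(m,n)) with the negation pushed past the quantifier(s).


Negation flips each quantifier (∀↔∃) and negates the inner predicate.
¬(exists m exists n: φ) = forall m forall n: ¬φ.

forall m forall n: ~(R(m,n))


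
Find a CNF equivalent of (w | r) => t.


Step 1: Rewrite as ¬(w ∨ r) ∨ t = (¬w ∧ ¬r) ∨ t.
Step 2: Distribute ∨ over ∧.

((~w) | t) & ((~r) | t)


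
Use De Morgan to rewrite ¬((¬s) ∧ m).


De Morgan: the negation of a conjunction is the disjunction of the negations.
Distribute ¬ across ∧, flipping it to ∨, and negate each literal.

s ∨ (¬m)


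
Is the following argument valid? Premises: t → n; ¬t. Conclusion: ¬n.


This is denying the antecedent (fallacy). There exist truth assignments where the premises are all true but the conclusion is false.

Invalid.


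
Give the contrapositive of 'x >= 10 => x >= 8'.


The contrapositive of (P → Q) is (¬Q → ¬P); it is logically equivalent to the original.
Here P = 'x >= 10' and Q = 'x >= 8'.

If not (x >= 8), then not (x >= 10).


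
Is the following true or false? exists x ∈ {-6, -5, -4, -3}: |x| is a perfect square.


Evaluate the predicate on each element: -6:False, -5:False, -4:True, -3:False.
Witness x = -4 satisfies the predicate.

True


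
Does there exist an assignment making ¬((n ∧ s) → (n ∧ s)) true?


Check all 4 assignments over {n, s}:
n | s | φ
---------
F | F | F
T | F | F
F | T | F
T | T | F
No assignment makes the formula true.

Unsatisfiable.


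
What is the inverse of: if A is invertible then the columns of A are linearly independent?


The inverse of (P → Q) is (¬P → ¬Q). It is equivalent to the converse, not to the original.
Here P = 'A is invertible' and Q = 'the columns of A are linearly independent'.

If not (A is invertible), then not (the columns of A are linearly independent).


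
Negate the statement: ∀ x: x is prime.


¬(∀ x: φ) = ∃ x: ¬φ, and ¬(∃ x: φ) = ∀ x: ¬φ.
Apply to the universal statement.

∃ x: ¬(x is prime)


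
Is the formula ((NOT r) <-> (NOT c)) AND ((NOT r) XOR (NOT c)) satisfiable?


Check all 4 assignments over {c, r}:
c | r | φ
---------
F | F | F
T | F | F
F | T | F
T | T | F
No assignment makes the formula true.

Unsatisfiable.


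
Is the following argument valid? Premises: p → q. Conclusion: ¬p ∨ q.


This matches the form of material implication: the conclusion follows in every model of the premises.

Valid.


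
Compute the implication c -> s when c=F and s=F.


Implication is false only when antecedent is true and consequent is false.
Substitute: c=F, s=F.
F -> F evaluates to T.

T


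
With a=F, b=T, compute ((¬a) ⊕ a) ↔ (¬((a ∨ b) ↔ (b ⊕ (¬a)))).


Substitute a=F, b=T:
¬a = T
(¬a) ⊕ a = T ⊕ F = T
a ∨ b = F ∨ T = T
¬a = T
b ⊕ (¬a) = T ⊕ T = F
(a ∨ b) ↔ (b ⊕ (¬a)) = T ↔ F = F
¬((a ∨ b) ↔ (b ⊕ (¬a))) = T
((¬a) ⊕ a) ↔ (¬((a ∨ b) ↔ (b ⊕ (¬a)))) = T ↔ T = T

T


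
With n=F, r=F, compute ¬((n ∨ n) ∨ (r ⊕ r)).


Substitute n=F, r=F:
n ∨ n = F ∨ F = F
r ⊕ r = F ⊕ F = F
(n ∨ n) ∨ (r ⊕ r) = F ∨ F = F
¬((n ∨ n) ∨ (r ⊕ r)) = T

T


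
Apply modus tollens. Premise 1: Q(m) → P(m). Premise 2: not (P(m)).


Modus tollens: from (P → Q) and ¬Q, infer ¬P.
Q = 'P(m)' is denied; since P → Q, P must also fail.

Not (Q(m)).


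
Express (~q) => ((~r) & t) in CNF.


Step 1: Rewrite (¬q) → ((¬r) ∧ t) as ¬(¬q) ∨ ((¬r) ∧ t).
Step 2: Distribute ∨ over ∧.
Step 3: Eliminate any double negations (¬¬X = X).

(q | (~r)) & (q | t)


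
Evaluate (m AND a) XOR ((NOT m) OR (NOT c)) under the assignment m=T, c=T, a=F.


Substitute m=T, c=T, a=F:
m AND a = T AND F = F
NOT m = F
NOT c = F
(NOT m) OR (NOT c) = F OR F = F
(m AND a) XOR ((NOT m) OR (NOT c)) = F XOR F = F

F


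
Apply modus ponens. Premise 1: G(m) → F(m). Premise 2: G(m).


Modus ponens: from (P → Q) and P, infer Q.
P = 'G(m)' is asserted, and P → Q holds, so Q follows.

F(m).


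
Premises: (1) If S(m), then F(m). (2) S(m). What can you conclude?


Modus ponens: from (P → Q) and P, infer Q.
P = 'S(m)' is asserted, and P → Q holds, so Q follows.

F(m).


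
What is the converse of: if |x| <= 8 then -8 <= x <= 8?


The converse of (P → Q) is (Q → P). It is not in general equivalent to the original.
Here P = '|x| <= 8' and Q = '-8 <= x <= 8'.

If -8 <= x <= 8, then |x| <= 8.


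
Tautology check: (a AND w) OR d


Build the truth table over {a, d, w}:
a | d | w | φ
-------------
F | F | F | F
T | F | F | F
F | T | F | T
T | T | F | T
F | F | T | F
T | F | T | T
F | T | T | T
T | T | T | T
Counterexample at row 1: with a=F, d=F, w=F, the formula is F.

No, it is not a tautology.


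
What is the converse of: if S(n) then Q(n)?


The converse of (P → Q) is (Q → P). It is not in general equivalent to the original.
Here P = 'S(n)' and Q = 'Q(n)'.

If Q(n), then S(n).


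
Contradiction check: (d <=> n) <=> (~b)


Truth table over {b, d, n}:
b | d | n | φ
-------------
False | False | False | True
True | False | False | False
False | True | False | False
True | True | False | True
False | False | True | False
True | False | True | True
False | True | True | True
True | True | True | False
Satisfying assignment at row 1: b=False, d=False, n=False gives True.

No, it is not a contradiction.


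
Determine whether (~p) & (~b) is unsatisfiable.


Truth table over {b, p}:
b | p | φ
---------
False | False | True
True | False | False
False | True | False
True | True | False
Satisfying assignment at row 1: b=False, p=False gives True.

No, it is not a contradiction.


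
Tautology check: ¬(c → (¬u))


Build the truth table over {c, u}:
c | u | φ
---------
F | F | F
T | F | F
F | T | F
T | T | T
Counterexample at row 1: with c=F, u=F, the formula is F.

No, it is not a tautology.


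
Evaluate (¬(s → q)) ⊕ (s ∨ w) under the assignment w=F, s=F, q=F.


Substitute w=F, s=F, q=F:
s → q = F → F = T
¬(s → q) = F
s ∨ w = F ∨ F = F
(¬(s → q)) ⊕ (s ∨ w) = F ⊕ F = F

F


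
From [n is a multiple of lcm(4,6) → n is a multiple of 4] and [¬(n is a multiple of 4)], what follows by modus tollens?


Modus tollens: from (P → Q) and ¬Q, infer ¬P.
Q = 'n is a multiple of 4' is denied; since P → Q, P must also fail.

Not (n is a multiple of lcm(4,6)).


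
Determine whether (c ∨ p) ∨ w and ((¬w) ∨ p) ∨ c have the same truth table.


Compare truth tables:
c | p | w | φ | ψ
-----------------
F | F | F | F | T
T | F | F | T | T
F | T | F | T | T
T | T | F | T | T
F | F | T | T | F
T | F | T | T | T
F | T | T | T | T
T | T | T | T | T
They differ at row 1 (c=F, p=F, w=F): φ=F but ψ=T.

No, they are not logically equivalent.


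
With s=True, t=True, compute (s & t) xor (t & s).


Substitute s=True, t=True:
s & t = True & True = True
t & s = True & True = True
(s & t) xor (t & s) = True xor True = False

False


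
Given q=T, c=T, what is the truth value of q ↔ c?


Biconditional is true when both operands have the same truth value.
Substitute: q=T, c=T.
T ↔ T evaluates to T.

T


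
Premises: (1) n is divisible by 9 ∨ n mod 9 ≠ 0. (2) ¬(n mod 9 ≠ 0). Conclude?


Disjunctive syllogism: from (P ∨ Q) and ¬P, infer Q.
One disjunct, 'n mod 9 ≠ 0', is ruled out; the other must hold.

n is divisible by 9


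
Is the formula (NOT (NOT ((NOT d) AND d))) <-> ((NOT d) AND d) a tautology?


Build the truth table over {d}:
d | φ
-----
F | T
T | T
Every row evaluates to true.

Yes, it is a tautology.


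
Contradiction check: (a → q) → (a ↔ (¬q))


Truth table over {a, q}:
a | q | φ
---------
F | F | F
T | F | T
F | T | T
T | T | F
Satisfying assignment at row 2: a=T, q=F gives T.

No, it is not a contradiction.


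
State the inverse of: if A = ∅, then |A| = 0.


The inverse of (P → Q) is (¬P → ¬Q). It is equivalent to the converse, not to the original.
Here P = 'A = ∅' and Q = '|A| = 0'.

If not (A = ∅), then not (|A| = 0).


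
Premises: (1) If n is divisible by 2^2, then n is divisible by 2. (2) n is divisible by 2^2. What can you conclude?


Modus ponens: from (P → Q) and P, infer Q.
P = 'n is divisible by 2^2' is asserted, and P → Q holds, so Q follows.

n is divisible by 2.


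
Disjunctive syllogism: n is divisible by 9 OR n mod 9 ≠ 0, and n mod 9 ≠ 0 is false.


Disjunctive syllogism: from (P ∨ Q) and ¬P, infer Q.
One disjunct, 'n mod 9 ≠ 0', is ruled out; the other must hold.

n is divisible by 9


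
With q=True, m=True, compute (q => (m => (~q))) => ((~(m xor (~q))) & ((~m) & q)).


Substitute q=True, m=True:
~q = False
m => (~q) = True => False = False
q => (m => (~q)) = True => False = False
~q = False
m xor (~q) = True xor False = True
~(m xor (~q)) = False
~m = False
(~m) & q = False & True = False
(~(m xor (~q))) & ((~m) & q) = False & False = False
(q => (m => (~q))) => ((~(m xor (~q))) & ((~m) & q)) = False => False = True

True


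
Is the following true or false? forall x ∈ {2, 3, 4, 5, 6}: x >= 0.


Evaluate the predicate on each element: 2:True, 3:True, 4:True, 5:True, 6:True.
Every element satisfies the predicate.

True


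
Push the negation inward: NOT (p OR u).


De Morgan: the negation of a disjunction is the conjunction of the negations.
Distribute NOT across OR, flipping it to AND, and negate each literal.

(NOT p) AND (NOT u)


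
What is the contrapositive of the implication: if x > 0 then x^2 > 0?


The contrapositive of (P → Q) is (¬Q → ¬P); it is logically equivalent to the original.
Here P = 'x > 0' and Q = 'x^2 > 0'.

If not (x^2 > 0), then not (x > 0).


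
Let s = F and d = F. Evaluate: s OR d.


Disjunction is false only when both operands are false.
Substitute: s=F, d=F.
F OR F evaluates to F.

F


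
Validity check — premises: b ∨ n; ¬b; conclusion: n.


This matches the form of disjunctive syllogism: the conclusion follows in every model of the premises.

Valid.


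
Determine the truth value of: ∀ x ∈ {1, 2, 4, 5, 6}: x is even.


Evaluate the predicate on each element: 1:F, 2:T, 4:T, 5:F, 6:T.
Counterexample x = 1 fails the predicate.

F


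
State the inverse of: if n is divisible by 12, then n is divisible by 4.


The inverse of (P → Q) is (¬P → ¬Q). It is equivalent to the converse, not to the original.
Here P = 'n is divisible by 12' and Q = 'n is divisible by 4'.

If not (n is divisible by 12), then not (n is divisible by 4).


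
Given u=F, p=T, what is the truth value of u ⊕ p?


Exclusive or is true when exactly one operand is true.
Substitute: u=F, p=T.
F ⊕ T evaluates to T.

T


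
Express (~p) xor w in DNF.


Step 1: (¬p) ⊕ w is true exactly when they disagree: ((¬p) ∧ ¬w) ∨ (¬(¬p) ∧ w).
Step 2: Eliminate any double negations (¬¬X = X).

((~p) & (~w)) | (p & w)


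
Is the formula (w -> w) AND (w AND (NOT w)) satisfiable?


Check all 2 assignments over {w}:
w | φ
-----
F | F
T | F
No assignment makes the formula true.

Unsatisfiable.


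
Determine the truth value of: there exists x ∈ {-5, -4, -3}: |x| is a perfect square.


Evaluate the predicate on each element: -5:F, -4:T, -3:F.
Witness x = -4 satisfies the predicate.

T


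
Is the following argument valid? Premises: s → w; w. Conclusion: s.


This is affirming the consequent (fallacy). There exist truth assignments where the premises are all true but the conclusion is false.

Invalid.


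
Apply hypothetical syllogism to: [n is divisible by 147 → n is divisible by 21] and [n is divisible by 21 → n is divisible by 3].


Hypothetical syllogism: from (P → Q) and (Q → R), infer (P → R).
Chain the two implications through the shared middle term 'n is divisible by 21'.

n is divisible by 147 → n is divisible by 3


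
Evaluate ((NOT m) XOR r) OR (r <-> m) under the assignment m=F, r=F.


Substitute m=F, r=F:
NOT m = T
(NOT m) XOR r = T XOR F = T
r <-> m = F <-> F = T
((NOT m) XOR r) OR (r <-> m) = T OR T = T

T


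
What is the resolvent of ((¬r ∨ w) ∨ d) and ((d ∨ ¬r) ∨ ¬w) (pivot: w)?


The clauses contain complementary literals w and ¬w.
Resolution eliminates this pair and disjoins the remaining literals (merging duplicates).

(d ∨ ¬r)


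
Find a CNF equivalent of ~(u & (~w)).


Step 1: Apply De Morgan: ¬(u ∧ (¬w)) = ¬u ∨ ¬(¬w).
Step 2: Eliminate any double negations (¬¬X = X).

(~u) | w


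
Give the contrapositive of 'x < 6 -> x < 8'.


The contrapositive of (P → Q) is (¬Q → ¬P); it is logically equivalent to the original.
Here P = 'x < 6' and Q = 'x < 8'.

If not (x < 8), then not (x < 6).


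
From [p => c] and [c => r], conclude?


Hypothetical syllogism: from (P → Q) and (Q → R), infer (P → R).
Chain the two implications through the shared middle term 'c'.

p => r


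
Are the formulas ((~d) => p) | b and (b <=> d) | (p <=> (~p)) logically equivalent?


Compare truth tables:
b | d | p | φ | ψ
-----------------
False | False | False | False | True
True | False | False | True | False
False | True | False | True | False
True | True | False | True | True
False | False | True | True | True
True | False | True | True | False
False | True | True | True | False
True | True | True | True | True
They differ at row 1 (b=False, d=False, p=False): φ=False but ψ=True.

No, they are not logically equivalent.
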